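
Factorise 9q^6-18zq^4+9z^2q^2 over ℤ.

Factor out 9q^2 first: what remains is z^2-2zq^2+q^4.
Recognize a perfect-square trinomial with the parts q^2 and z.

9q^2(z-q^2)^2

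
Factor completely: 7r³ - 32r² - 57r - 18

By the rational root theorem, r = 6 is a root, giving the factor (r - 6) and quotient 7r² + 10r + 3.
The remaining quadratic factors as (r + 1)(7r + 3).

(7r + 3)(r + 1)(r - 6)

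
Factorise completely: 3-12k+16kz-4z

(4k-1)(4z-3)

Group as (16kz-12k) + (-4z+3) = 4k(4z-3) - (4z-3).
Both groups share the factor (4z-3).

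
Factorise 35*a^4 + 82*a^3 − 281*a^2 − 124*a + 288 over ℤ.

Among the possible rational roots, a = −8/7 is a root, giving the factor (7*a + 8) and quotient 5*a^3 + 6*a^2 − 47*a + 36.
Next, a = −4 is a root, giving the factor (a + 4) and quotient 5*a^2 − 14*a + 9.
The remaining quadratic factors as (5*a − 9)(a − 1).

(5*a − 9)*(7*a + 8)*(a + 4)*(a − 1)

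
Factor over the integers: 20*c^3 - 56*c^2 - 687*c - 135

Trying the rational-root candidates, c = -9/2 is a root, so (2*c + 9) divides it; the quotient is 10*c^2 - 73*c - 15.
The remaining quadratic factors as (2*c - 15)(5*c + 1).

(2*c + 9)*(2*c - 15)*(5*c + 1)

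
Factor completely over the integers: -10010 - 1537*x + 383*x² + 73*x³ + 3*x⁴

Trying the rational-root candidates, x = -13 is a root, so (x + 13) is a factor; dividing leaves 3*x³ + 34*x² - 59*x - 770.
Continuing, x = -11 is a root, so (x + 11) divides it; the quotient is 3*x² + x - 70.
The remaining quadratic factors as (3*x - 14)(x + 5).

(3*x - 14)*(x + 11)*(x + 13)*(x + 5)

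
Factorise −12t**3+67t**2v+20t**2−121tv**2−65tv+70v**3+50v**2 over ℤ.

−(3t−7v−5)(4t−5v)(t−2v)

Group: 3t(−4t**2+13tv−10v**2) + (−7v−5)(−4t**2+13tv−10v**2); both groups contain (−4t**2+13tv−10v**2), so (3t−7v−5) is a factor with cofactor −4t**2+13tv−10v**2.
The cofactor groups again: −4t**2+13tv−10v**2 = −4t(t−2v) + 5v(t−2v); both groups contain (t−2v), giving −(4t−5v)(t−2v).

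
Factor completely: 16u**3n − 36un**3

Factor out 4un, leaving 4u**2 − 9n**2, which is a difference of two squares.

4nu(2u − 3n)(2u + 3n)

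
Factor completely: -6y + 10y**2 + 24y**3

Pull out the common factor 2y, then factor the remaining trinomial.

2y(3y - 1)(4y + 3)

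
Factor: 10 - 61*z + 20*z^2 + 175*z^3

Testing divisors of the constant over divisors of the leading coefficient, z = -5/7 is a root, so (7*z + 5) divides it; the quotient is 25*z^2 - 15*z + 2.
The remaining quadratic factors as (5*z - 2)(5*z - 1).

(5*z - 1)*(5*z - 2)*(7*z + 5)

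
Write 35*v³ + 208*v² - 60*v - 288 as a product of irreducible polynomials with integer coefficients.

Among the possible rational roots, v = -6 is a root, so (v + 6) divides it; the quotient is 35*v² - 2*v - 48.
The remaining quadratic factors as (7*v + 8)(5*v - 6).

(5*v - 6)*(7*v + 8)*(v + 6)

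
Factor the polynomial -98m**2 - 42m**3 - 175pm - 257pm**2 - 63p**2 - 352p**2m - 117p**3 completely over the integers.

Group: 9p(-13p**2 - 29pm - 7p - 6m**2 - 14m) + 7m(-13p**2 - 29pm - 7p - 6m**2 - 14m); both groups contain (-13p**2 - 29pm - 7p - 6m**2 - 14m), so (9p + 7m) is a factor with cofactor -13p**2 - 29pm - 7p - 6m**2 - 14m.
The cofactor groups again: -13p**2 - 29pm - 7p - 6m**2 - 14m = -p(13p + 3m + 7) - 2m(13p + 3m + 7); both groups contain (13p + 3m + 7), giving -(p + 2m)(13p + 3m + 7).

-(p + 2m)(13p + 3m + 7)(9p + 7m)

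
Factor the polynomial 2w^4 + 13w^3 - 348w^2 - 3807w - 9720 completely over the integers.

Trying the rational-root candidates, w = -8 is a root, so (w + 8) is a factor; dividing leaves 2w^3 - 3w^2 - 324w - 1215.
Then w = 15 is a root, so (w - 15) is a factor; dividing leaves 2w^2 + 27w + 81.
The remaining quadratic factors as (2w + 9)(w + 9).

(2w + 9)(w + 8)(w + 9)(w - 15)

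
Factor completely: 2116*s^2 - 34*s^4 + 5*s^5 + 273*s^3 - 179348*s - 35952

(5*s + 1)*(s + 12)*(s - 14)*(s^2 - 5*s + 214)

Among the possible rational roots, s = -1/5 is a root, so (5*s + 1) divides it; the quotient is s^4 - 7*s^3 + 56*s^2 + 412*s - 35952.
Then s = 14 is a root, so (s - 14) divides it; the quotient is s^3 + 7*s^2 + 154*s + 2568.
Then s = -12 is a root, giving the factor (s + 12) and quotient s^2 - 5*s + 214.
The quadratic s^2 - 5*s + 214 has discriminant -831 < 0 and is irreducible over ℤ.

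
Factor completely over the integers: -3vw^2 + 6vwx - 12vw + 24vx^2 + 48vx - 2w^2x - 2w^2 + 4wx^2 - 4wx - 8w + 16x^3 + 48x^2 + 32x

-(3v + 2x + 2)(w + 2x + 4)(w - 4x)

Group: 3v(-w^2 + 2wx - 4w + 8x^2 + 16x) + (2x + 2)(-w^2 + 2wx - 4w + 8x^2 + 16x); both groups contain (-w^2 + 2wx - 4w + 8x^2 + 16x), so (3v + 2x + 2) is a factor with cofactor -w^2 + 2wx - 4w + 8x^2 + 16x.
The cofactor groups again: -w^2 + 2wx - 4w + 8x^2 + 16x = -w(w + 2x + 4) + 4x(w + 2x + 4); both groups contain (w + 2x + 4), giving -(w - 4x)(w + 2x + 4).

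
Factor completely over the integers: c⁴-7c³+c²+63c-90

Among the possible rational roots, c = 2 is a root, so (c-2) divides it; the quotient is c³-5c²-9c+45.
Then c = 5 is a root, giving the factor (c-5) and quotient c²-9.
The remaining quadratic factors as (c+3)(c-3).

(c+3)(c-2)(c-3)(c-5)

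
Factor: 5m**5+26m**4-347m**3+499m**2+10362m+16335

Testing divisors of the constant over divisors of the leading coefficient, m = -3 is a root, so (m+3) divides it; the quotient is 5m**4+11m**3-380m**2+1639m+5445.
Continuing, m = -11/5 is a root, so (5m+11) divides it; the quotient is m**3-76m+495.
Continuing, m = -11 is a root, so (m+11) is a factor; dividing leaves m**2-11m+45.
The quadratic m**2-11m+45 has discriminant -59 < 0 and is irreducible over ℤ.

(5m+11)(m+11)(m+3)(m**2-11m+45)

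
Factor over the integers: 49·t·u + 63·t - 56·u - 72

(7·t - 8)·(7·u + 9)

Group as (49·t·u + 63·t) + (-56·u - 72) = 7·t·(7·u + 9) - 8·(7·u + 9).
Both groups share the factor (7·u + 9).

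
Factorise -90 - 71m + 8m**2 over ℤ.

(8m + 9)(m - 10)

Need a pair with product 8·(-90) = -720 and sum -71: that's 9 and -80.
Split the middle term: 8m**2 + 9m - 80m - 90 = m(8m + 9) - 10(8m + 9).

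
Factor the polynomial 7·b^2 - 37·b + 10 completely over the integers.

Need a pair with product 7·10 = 70 and sum -37: that's -2 and -35.
Split the middle term: 7·b^2 - 2·b - 35·b + 10 = b·(7·b - 2) - 5·(7·b - 2).

(7·b - 2)·(b - 5)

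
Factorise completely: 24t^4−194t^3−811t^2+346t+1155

(4t−5)(6t+7)(t+3)(t−11)

Trying the rational-root candidates, t = 5/4 is a root, so (4t−5) is a factor; dividing leaves 6t^3−41t^2−254t−231.
Next, t = −7/6 is a root, so (6t+7) is a factor; dividing leaves t^2−8t−33.
The remaining quadratic factors as (t−11)(t+3).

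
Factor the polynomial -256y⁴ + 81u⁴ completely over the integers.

(3u + 4y)(3u - 4y)(9u² + 16y²)

(3u)⁴ − (4y)⁴ = ((3u)² − (4y)²)((3u)² + (4y)²); the first factor splits again, the second (9u² + 16y²) is irreducible.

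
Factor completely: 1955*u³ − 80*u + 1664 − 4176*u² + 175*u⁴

By the rational root theorem, u = 4/5 is a root, so (5*u − 4) is a factor; dividing leaves 35*u³ + 419*u² − 500*u − 416.
Then u = 8/5 is a root, so (5*u − 8) divides it; the quotient is 7*u² + 95*u + 52.
The remaining quadratic factors as (u + 13)(7*u + 4).

(5*u − 4)*(5*u − 8)*(7*u + 4)*(u + 13)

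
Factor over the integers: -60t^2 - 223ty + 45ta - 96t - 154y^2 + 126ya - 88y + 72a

-(12t + 11y - 9a)(5t + 14y + 8)

Group: -5t(12t + 11y - 9a) + (-14y - 8)(12t + 11y - 9a); both groups contain (12t + 11y - 9a).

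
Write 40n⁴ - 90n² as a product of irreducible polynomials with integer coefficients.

10n²(2n + 3)(2n - 3)

Every term has a factor of 10n². Then 4n² - 9 = (2n)² − (3)².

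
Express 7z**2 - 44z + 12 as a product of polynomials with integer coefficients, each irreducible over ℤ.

Need a pair with product 7·12 = 84 and sum -44: that's -2 and -42.
Split the middle term: 7z**2 - 2z - 42z + 12 = z(7z - 2) - 6(7z - 2).

(7z - 2)(z - 6)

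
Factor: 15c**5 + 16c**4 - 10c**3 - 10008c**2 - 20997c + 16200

(3c + 8)(5c - 3)(c - 9)(c**2 + 8c + 75)

Testing divisors of the constant over divisors of the leading coefficient, c = -8/3 is a root, giving the factor (3c + 8) and quotient 5c**4 - 8c**3 + 18c**2 - 3384c + 2025.
Continuing, c = 9 is a root, so (c - 9) divides it; the quotient is 5c**3 + 37c**2 + 351c - 225.
Then c = 3/5 is a root, so (5c - 3) is a factor; dividing leaves c**2 + 8c + 75.
The quadratic c**2 + 8c + 75 has discriminant -236 < 0 and is irreducible over ℤ.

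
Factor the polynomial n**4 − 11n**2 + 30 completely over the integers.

(n**2 − 5)(n**2 − 6)

Substitute u = n**2 to get a quadratic in u, then factor.
n**2 − 5 is irreducible over ℤ (5 is not a perfect square).
n**2 − 6 is irreducible over ℤ (6 is not a perfect square).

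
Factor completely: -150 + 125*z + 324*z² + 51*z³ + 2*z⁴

By the rational root theorem, z = 1/2 is a root, so (2*z - 1) divides it; the quotient is z³ + 26*z² + 175*z + 150.
Continuing, z = -10 is a root, so (z + 10) is a factor; dividing leaves z² + 16*z + 15.
The remaining quadratic factors as (z + 1)(z + 15).

(2*z - 1)*(z + 1)*(z + 10)*(z + 15)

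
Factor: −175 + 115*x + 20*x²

5*(4*x − 5)*(x + 7)

Pull out the common factor 5, then factor the remaining trinomial.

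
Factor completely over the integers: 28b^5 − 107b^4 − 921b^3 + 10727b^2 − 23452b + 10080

Testing divisors of the constant over divisors of the leading coefficient, b = −8 is a root, so (b + 8) divides it; the quotient is 28b^4 − 331b^3 + 1727b^2 − 3089b + 1260.
Then b = 4/7 is a root, so (7b − 4) divides it; the quotient is 4b^3 − 45b^2 + 221b − 315.
Then b = 9/4 is a root, so (4b − 9) is a factor; dividing leaves b^2 − 9b + 35.
The quadratic b^2 − 9b + 35 has discriminant −59 < 0 and is irreducible over ℤ.

(4b − 9)(7b − 4)(b + 8)(b^2 − 9b + 35)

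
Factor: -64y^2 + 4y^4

4y^2(y + 4)(y - 4)

Pull out the common factor 4y^2; y^2 - 16 is a difference of squares.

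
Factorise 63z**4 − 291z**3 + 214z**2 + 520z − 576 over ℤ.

(3z + 4)(3z − 8)(7z − 9)(z − 2)

By the rational root theorem, z = 8/3 is a root, giving the factor (3z − 8) and quotient 21z**3 − 41z**2 − 38z + 72.
Next, z = −4/3 is a root, giving the factor (3z + 4) and quotient 7z**2 − 23z + 18.
The remaining quadratic factors as (z − 2)(7z − 9).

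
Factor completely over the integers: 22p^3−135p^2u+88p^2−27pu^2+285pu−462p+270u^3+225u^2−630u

Group: 11p(2p^2−15pu+8p+18u^2+15u−42) + 15u(2p^2−15pu+8p+18u^2+15u−42); both groups contain (2p^2−15pu+8p+18u^2+15u−42), so (11p+15u) is a factor with cofactor 2p^2−15pu+8p+18u^2+15u−42.
The cofactor groups again: 2p^2−15pu+8p+18u^2+15u−42 = p(2p−3u−6) + (−6u+7)(2p−3u−6); both groups contain (2p−3u−6), giving (p−6u+7)(2p−3u−6).

(11p+15u)(2p−3u−6)(p−6u+7)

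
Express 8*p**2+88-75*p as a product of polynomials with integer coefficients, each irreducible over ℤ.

Need a pair with product 8·88 = 704 and sum -75: that's -64 and -11.
Split the middle term: 8*p**2-64*p - 11*p+88 = 8*p*(p-8) - 11*(p-8).

(8*p-11)*(p-8)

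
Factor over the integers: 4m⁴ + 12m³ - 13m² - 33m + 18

(2m - 1)(2m - 3)(m + 2)(m + 3)

Trying the rational-root candidates, m = -2 is a root, so (m + 2) divides it; the quotient is 4m³ + 4m² - 21m + 9.
Then m = 1/2 is a root, so (2m - 1) divides it; the quotient is 2m² + 3m - 9.
The remaining quadratic factors as (m + 3)(2m - 3).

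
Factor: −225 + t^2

(t + 15)(t − 15)

Two integers with product −225 and sum 0 are 15 and −15.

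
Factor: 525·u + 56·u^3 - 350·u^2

7·u·(2·u - 5)·(4·u - 15)

Pull out the common factor 7·u, then factor the remaining trinomial.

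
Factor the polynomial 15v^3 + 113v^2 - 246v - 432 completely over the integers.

(3v - 8)(5v + 6)(v + 9)

By the rational root theorem, v = -9 is a root, so (v + 9) is a factor; dividing leaves 15v^2 - 22v - 48.
The remaining quadratic factors as (5v + 6)(3v - 8).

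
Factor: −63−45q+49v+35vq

(5q+7)(7v−9)

Group as (35vq+49v) + (−45q−63) = 7v(5q+7) − 9(5q+7).
Both groups share the factor (5q+7).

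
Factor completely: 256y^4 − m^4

(4y − m)(4y + m)(16y^2 + m^2)

Write as (16y^2)² − (m^2)², then factor 16y^2 − m^2 once more.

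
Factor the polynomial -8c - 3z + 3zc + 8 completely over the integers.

(3z - 8)(c - 1)

Group as (3zc - 3z) + (-8c + 8) = 3z(c - 1) - 8(c - 1).
Both groups share the factor (c - 1).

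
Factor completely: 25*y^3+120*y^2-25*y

5*y*(5*y-1)*(y+5)

Pull out the common factor 5*y, then factor the remaining trinomial.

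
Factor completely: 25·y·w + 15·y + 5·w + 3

(5·w + 3)·(5·y + 1)

Group as (25·y·w + 15·y) + (5·w + 3) = 5·y·(5·w + 3) + (5·w + 3).
Both groups share the factor (5·w + 3).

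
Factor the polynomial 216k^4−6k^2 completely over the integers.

Pull out the common factor 6k^2; 36k^2−1 is a difference of squares.

6k^2(6k+1)(6k−1)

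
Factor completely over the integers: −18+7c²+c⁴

Substitute u = c² to get a quadratic in u, then factor.
c²−2 is irreducible over ℤ (2 is not a perfect square).
c²+9 is irreducible over ℤ (sum of squares).

(c²+9)(c²−2)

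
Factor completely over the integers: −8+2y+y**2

Two integers with product −8 and sum 2 are −2 and 4.

(y+4)(y−2)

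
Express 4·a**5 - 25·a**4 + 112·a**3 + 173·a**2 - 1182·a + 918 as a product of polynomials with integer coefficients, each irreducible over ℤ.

(4·a - 9)·(a + 3)·(a - 1)·(a**2 - 6·a + 34)

Among the possible rational roots, a = -3 is a root, giving the factor (a + 3) and quotient 4·a**4 - 37·a**3 + 223·a**2 - 496·a + 306.
Then a = 9/4 is a root, so (4·a - 9) is a factor; dividing leaves a**3 - 7·a**2 + 40·a - 34.
Next, a = 1 is a root, so (a - 1) divides it; the quotient is a**2 - 6·a + 34.
The quadratic a**2 - 6·a + 34 has discriminant -100 < 0 and is irreducible over ℤ.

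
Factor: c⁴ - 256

(c + 4)(c - 4)(c² + 16)

Difference of squares twice: with A = c and B = 4, A⁴ − B⁴ = (A² − B²)(A² + B²), and A² − B² factors again.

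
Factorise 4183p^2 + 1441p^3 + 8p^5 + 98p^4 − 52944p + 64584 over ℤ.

(2p − 3)(4p − 13)(p + 9)(p^2 + 8p + 184)

By the rational root theorem, p = 13/4 is a root, giving the factor (4p − 13) and quotient 2p^4 + 31p^3 + 461p^2 + 2544p − 4968.
Next, p = −9 is a root, so (p + 9) is a factor; dividing leaves 2p^3 + 13p^2 + 344p − 552.
Then p = 3/2 is a root, so (2p − 3) divides it; the quotient is p^2 + 8p + 184.
The quadratic p^2 + 8p + 184 has discriminant −672 < 0 and is irreducible over ℤ.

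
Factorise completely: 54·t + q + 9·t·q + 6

Group as (9·t·q + 54·t) + (q + 6) = 9·t·(q + 6) + (q + 6).
Both groups share the factor (q + 6).

(9·t + 1)·(q + 6)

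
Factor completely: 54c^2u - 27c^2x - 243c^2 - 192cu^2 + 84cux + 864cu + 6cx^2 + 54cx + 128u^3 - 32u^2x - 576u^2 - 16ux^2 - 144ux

Group: 2u(27c^2 - 96cu - 6cx + 64u^2 + 16ux) + (-x - 9)(27c^2 - 96cu - 6cx + 64u^2 + 16ux); both groups contain (27c^2 - 96cu - 6cx + 64u^2 + 16ux), so (2u - x - 9) is a factor with cofactor 27c^2 - 96cu - 6cx + 64u^2 + 16ux.
The cofactor groups again: 27c^2 - 96cu - 6cx + 64u^2 + 16ux = 3c(9c - 8u - 2x) - 8u(9c - 8u - 2x); both groups contain (9c - 8u - 2x), giving (3c - 8u)(9c - 8u - 2x).

(2u - x - 9)(3c - 8u)(9c - 8u - 2x)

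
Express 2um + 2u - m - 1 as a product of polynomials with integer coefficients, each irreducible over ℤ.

Group as (2um + 2u) + (-m - 1) = 2u(m + 1) - (m + 1).
Both groups share the factor (m + 1).

(2u - 1)(m + 1)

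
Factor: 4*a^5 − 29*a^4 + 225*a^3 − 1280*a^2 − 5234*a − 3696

(4*a + 7)*(a + 1)*(a − 8)*(a^2 − 2*a + 66)

Testing divisors of the constant over divisors of the leading coefficient, a = 8 is a root, giving the factor (a − 8) and quotient 4*a^4 + 3*a^3 + 249*a^2 + 712*a + 462.
Next, a = −7/4 is a root, so (4*a + 7) divides it; the quotient is a^3 − a^2 + 64*a + 66.
Next, a = −1 is a root, giving the factor (a + 1) and quotient a^2 − 2*a + 66.
The quadratic a^2 − 2*a + 66 has discriminant −260 < 0 and is irreducible over ℤ.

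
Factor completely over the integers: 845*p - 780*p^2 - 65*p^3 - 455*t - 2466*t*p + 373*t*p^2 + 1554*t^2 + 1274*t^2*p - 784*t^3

-(7*t - 13*p)*(8*t - p - 13)*(14*t + 5*p - 5)

Group: 8*t*(-98*t^2 + 147*t*p + 35*t + 65*p^2 - 65*p) + (-p - 13)*(-98*t^2 + 147*t*p + 35*t + 65*p^2 - 65*p); both groups contain (-98*t^2 + 147*t*p + 35*t + 65*p^2 - 65*p), so (8*t - p - 13) is a factor with cofactor -98*t^2 + 147*t*p + 35*t + 65*p^2 - 65*p.
The cofactor groups again: -98*t^2 + 147*t*p + 35*t + 65*p^2 - 65*p = -14*t*(7*t - 13*p) + (-5*p + 5)*(7*t - 13*p); both groups contain (7*t - 13*p), giving -(14*t + 5*p - 5)*(7*t - 13*p).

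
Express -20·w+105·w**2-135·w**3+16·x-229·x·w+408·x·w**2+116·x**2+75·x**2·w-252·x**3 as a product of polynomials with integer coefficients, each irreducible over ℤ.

Group: 7·x·(-36·x**2+57·x·w-4·x-15·w**2+5·w) + (9·w-4)·(-36·x**2+57·x·w-4·x-15·w**2+5·w); both groups contain (-36·x**2+57·x·w-4·x-15·w**2+5·w), so (7·x+9·w-4) is a factor with cofactor -36·x**2+57·x·w-4·x-15·w**2+5·w.
The cofactor groups again: -36·x**2+57·x·w-4·x-15·w**2+5·w = -9·x·(4·x-5·w) + (3·w-1)·(4·x-5·w); both groups contain (4·x-5·w), giving -(9·x-3·w+1)·(4·x-5·w).

-(9·x-3·w+1)·(4·x-5·w)·(7·x+9·w-4)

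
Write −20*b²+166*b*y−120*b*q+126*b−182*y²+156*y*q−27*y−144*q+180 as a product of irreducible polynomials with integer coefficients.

Group: −10*b*(2*b−14*y+12*q−15) + (13*y−12)*(2*b−14*y+12*q−15); both groups contain (2*b−14*y+12*q−15).

−(10*b−13*y+12)*(2*b−14*y+12*q−15)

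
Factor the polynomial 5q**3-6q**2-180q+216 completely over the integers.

Trying the rational-root candidates, q = 6/5 is a root, so (5q-6) divides it; the quotient is q**2-36.
The remaining quadratic factors as (q+6)(q-6).

(5q-6)(q+6)(q-6)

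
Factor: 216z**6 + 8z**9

8z**6(z + 3)(z**2 - 3z + 9)

Every term has a factor of 8z**6; factoring it out leaves z**3 + 27.
Recognize a sum of cubes with the parts 3 and z.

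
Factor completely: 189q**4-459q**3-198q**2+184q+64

Trying the rational-root candidates, q = -1/3 is a root, so (3q+1) is a factor; dividing leaves 63q**3-174q**2-8q+64.
Next, q = 8/3 is a root, so (3q-8) divides it; the quotient is 21q**2-2q-8.
The remaining quadratic factors as (7q+4)(3q-2).

(3q+1)(3q-2)(3q-8)(7q+4)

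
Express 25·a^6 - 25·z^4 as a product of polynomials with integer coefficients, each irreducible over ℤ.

Every term has a factor of 25; factoring it out leaves a^6 - z^4.
Recognize a difference of squares with the parts a^3 and z^2.

25·(a^3 + z^2)·(a^3 - z^2)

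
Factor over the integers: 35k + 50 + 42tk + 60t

Group as (42tk + 60t) + (35k + 50) = 6t(7k + 10) + 5(7k + 10).
Both groups share the factor (7k + 10).

(6t + 5)(7k + 10)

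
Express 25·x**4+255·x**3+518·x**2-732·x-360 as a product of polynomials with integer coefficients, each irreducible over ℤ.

(5·x+2)·(5·x-6)·(x+5)·(x+6)

Trying the rational-root candidates, x = -5 is a root, so (x+5) is a factor; dividing leaves 25·x**3+130·x**2-132·x-72.
Next, x = -6 is a root, so (x+6) is a factor; dividing leaves 25·x**2-20·x-12.
The remaining quadratic factors as (5·x+2)(5·x-6).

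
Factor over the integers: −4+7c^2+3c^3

By the rational root theorem, c = 2/3 is a root, so (3c−2) divides it; the quotient is c^2+3c+2.
The remaining quadratic factors as (c+2)(c+1).

(3c−2)(c+1)(c+2)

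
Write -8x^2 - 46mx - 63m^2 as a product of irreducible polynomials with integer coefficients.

-(7m + 2x)(9m + 4x)

Group: -7m(9m + 4x) - 2x(9m + 4x); both groups contain (9m + 4x).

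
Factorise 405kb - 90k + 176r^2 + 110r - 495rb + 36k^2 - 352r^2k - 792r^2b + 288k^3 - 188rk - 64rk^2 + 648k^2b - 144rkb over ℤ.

Group: 4k(-88r^2 - 16rk - 55r + 72k^2 + 45k) + (9b - 2)(-88r^2 - 16rk - 55r + 72k^2 + 45k); both groups contain (-88r^2 - 16rk - 55r + 72k^2 + 45k), so (4k + 9b - 2) is a factor with cofactor -88r^2 - 16rk - 55r + 72k^2 + 45k.
The cofactor groups again: -88r^2 - 16rk - 55r + 72k^2 + 45k = -11r(8r + 8k + 5) + 9k(8r + 8k + 5); both groups contain (8r + 8k + 5), giving -(11r - 9k)(8r + 8k + 5).

-(11r - 9k)(8r + 8k + 5)(4k + 9b - 2)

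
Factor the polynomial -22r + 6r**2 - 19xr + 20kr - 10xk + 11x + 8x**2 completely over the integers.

Group: x(8x - 10k - 3r + 11) - 2r(8x - 10k - 3r + 11); both groups contain (8x - 10k - 3r + 11).

(8x - 10k - 3r + 11)(x - 2r)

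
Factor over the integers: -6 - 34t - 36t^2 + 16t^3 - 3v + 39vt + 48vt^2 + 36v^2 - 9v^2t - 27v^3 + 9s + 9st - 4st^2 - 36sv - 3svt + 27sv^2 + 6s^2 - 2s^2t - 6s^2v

-(2s - 3v - 4t - 1)(s - 3v + 4t + 2)(3v + t - 3)

Group: 3v(-2s^2 + 9sv - 4st - 3s - 9v^2 + 3v + 16t^2 + 12t + 2) + (t - 3)(-2s^2 + 9sv - 4st - 3s - 9v^2 + 3v + 16t^2 + 12t + 2); both groups contain (-2s^2 + 9sv - 4st - 3s - 9v^2 + 3v + 16t^2 + 12t + 2), so (3v + t - 3) is a factor with cofactor -2s^2 + 9sv - 4st - 3s - 9v^2 + 3v + 16t^2 + 12t + 2.
The cofactor groups again: -2s^2 + 9sv - 4st - 3s - 9v^2 + 3v + 16t^2 + 12t + 2 = -s(2s - 3v - 4t - 1) + (3v - 4t - 2)(2s - 3v - 4t - 1); both groups contain (2s - 3v - 4t - 1), giving -(s - 3v + 4t + 2)(2s - 3v - 4t - 1).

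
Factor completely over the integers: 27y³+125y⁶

y³(5y+3)(25y²-15y+9)

Every term has a factor of y³; factoring it out leaves 125y³+27.
Recognize a sum of cubes with the parts 3 and 5y.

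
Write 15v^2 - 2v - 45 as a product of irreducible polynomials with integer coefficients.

(3v + 5)(5v - 9)

Need a pair with product 15·(-45) = -675 and sum -2: that's 25 and -27.
Split the middle term: 15v^2 + 25v - 27v - 45 = 5v(3v + 5) - 9(3v + 5).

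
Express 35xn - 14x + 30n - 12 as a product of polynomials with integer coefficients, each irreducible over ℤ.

Group as (35xn - 14x) + (30n - 12) = 7x(5n - 2) + 6(5n - 2).
Both groups share the factor (5n - 2).

(5n - 2)(7x + 6)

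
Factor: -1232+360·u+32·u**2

8·(4·u-11)·(u+14)

Pull out the common factor 8, then factor the remaining trinomial.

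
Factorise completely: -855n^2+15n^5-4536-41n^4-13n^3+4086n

Among the possible rational roots, n = 12/5 is a root, so (5n-12) divides it; the quotient is 3n^4-n^3-5n^2-183n+378.
Continuing, n = 3 is a root, so (n-3) is a factor; dividing leaves 3n^3+8n^2+19n-126.
Continuing, n = 7/3 is a root, giving the factor (3n-7) and quotient n^2+5n+18.
The quadratic n^2+5n+18 has discriminant -47 < 0 and is irreducible over ℤ.

(3n-7)(5n-12)(n-3)(n^2+5n+18)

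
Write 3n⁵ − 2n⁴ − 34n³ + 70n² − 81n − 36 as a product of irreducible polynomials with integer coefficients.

Testing divisors of the constant over divisors of the leading coefficient, n = −1/3 is a root, so (3n + 1) is a factor; dividing leaves n⁴ − n³ − 11n² + 27n − 36.
Continuing, n = −4 is a root, so (n + 4) divides it; the quotient is n³ − 5n² + 9n − 9.
Next, n = 3 is a root, so (n − 3) divides it; the quotient is n² − 2n + 3.
The quadratic n² − 2n + 3 has discriminant −8 < 0 and is irreducible over ℤ.

(3n + 1)(n + 4)(n − 3)(n² − 2n + 3)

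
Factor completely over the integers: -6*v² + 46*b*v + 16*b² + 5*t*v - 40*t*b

-(5*t - 2*b - 6*v)*(8*b - v)

Group: -5*t*(8*b - v) + (2*b + 6*v)*(8*b - v); both groups contain (8*b - v).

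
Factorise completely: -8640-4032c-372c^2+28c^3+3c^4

By the rational root theorem, c = 12 is a root, giving the factor (c-12) and quotient 3c^3+64c^2+396c+720.
Continuing, c = -10/3 is a root, giving the factor (3c+10) and quotient c^2+18c+72.
The remaining quadratic factors as (c+6)(c+12).

(3c+10)(c+12)(c+6)(c-12)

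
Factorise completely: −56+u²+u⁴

(u²+8)·(u²−7)

Substitute w = u² to get a quadratic in w, then factor.
u²+8 is irreducible over ℤ (always positive, so no real roots).
u²−7 is irreducible over ℤ (7 is not a perfect square).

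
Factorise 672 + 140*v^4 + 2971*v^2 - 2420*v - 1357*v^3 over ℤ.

(4*v - 3)*(5*v - 4)*(7*v - 8)*(v - 7)

By the rational root theorem, v = 8/7 is a root, so (7*v - 8) is a factor; dividing leaves 20*v^3 - 171*v^2 + 229*v - 84.
Next, v = 3/4 is a root, so (4*v - 3) is a factor; dividing leaves 5*v^2 - 39*v + 28.
The remaining quadratic factors as (v - 7)(5*v - 4).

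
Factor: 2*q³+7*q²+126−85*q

(2*q−7)*(q+9)*(q−2)

Among the possible rational roots, q = 7/2 is a root, so (2*q−7) is a factor; dividing leaves q²+7*q−18.
The remaining quadratic factors as (q−2)(q+9).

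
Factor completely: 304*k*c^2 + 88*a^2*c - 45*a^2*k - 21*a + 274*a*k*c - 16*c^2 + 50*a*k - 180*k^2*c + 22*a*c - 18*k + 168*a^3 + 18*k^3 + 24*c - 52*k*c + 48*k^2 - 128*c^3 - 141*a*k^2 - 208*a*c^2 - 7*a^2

(3*a - 3*k + 2*c + 1)*(7*a + 6*k - 8*c)*(8*a - k + 8*c - 3)

Group: 7*a*(24*a^2 - 27*a*k + 40*a*c - a + 3*k^2 - 26*k*c + 8*k + 16*c^2 + 2*c - 3) + (6*k - 8*c)*(24*a^2 - 27*a*k + 40*a*c - a + 3*k^2 - 26*k*c + 8*k + 16*c^2 + 2*c - 3); both groups contain (24*a^2 - 27*a*k + 40*a*c - a + 3*k^2 - 26*k*c + 8*k + 16*c^2 + 2*c - 3), so (7*a + 6*k - 8*c) is a factor with cofactor 24*a^2 - 27*a*k + 40*a*c - a + 3*k^2 - 26*k*c + 8*k + 16*c^2 + 2*c - 3.
The cofactor groups again: 24*a^2 - 27*a*k + 40*a*c - a + 3*k^2 - 26*k*c + 8*k + 16*c^2 + 2*c - 3 = 3*a*(8*a - k + 8*c - 3) + (-3*k + 2*c + 1)*(8*a - k + 8*c - 3); both groups contain (8*a - k + 8*c - 3), giving (3*a - 3*k + 2*c + 1)*(8*a - k + 8*c - 3).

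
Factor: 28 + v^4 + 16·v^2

(v^2 + 14)·(v^2 + 2)

Substitute u = v^2 to get a quadratic in u, then factor.
v^2 + 2 is irreducible over ℤ (always positive, so no real roots).
v^2 + 14 is irreducible over ℤ (always positive, so no real roots).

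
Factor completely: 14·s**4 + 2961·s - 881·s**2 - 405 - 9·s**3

(2·s - 9)·(7·s - 1)·(s + 9)·(s - 5)

Trying the rational-root candidates, s = 1/7 is a root, giving the factor (7·s - 1) and quotient 2·s**3 - s**2 - 126·s + 405.
Then s = 5 is a root, giving the factor (s - 5) and quotient 2·s**2 + 9·s - 81.
The remaining quadratic factors as (2·s - 9)(s + 9).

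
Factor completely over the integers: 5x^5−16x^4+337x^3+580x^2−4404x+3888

Among the possible rational roots, x = −4 is a root, so (x+4) is a factor; dividing leaves 5x^4−36x^3+481x^2−1344x+972.
Then x = 6/5 is a root, so (5x−6) is a factor; dividing leaves x^3−6x^2+89x−162.
Continuing, x = 2 is a root, so (x−2) is a factor; dividing leaves x^2−4x+81.
The quadratic x^2−4x+81 has discriminant −308 < 0 and is irreducible over ℤ.

(5x−6)(x+4)(x−2)(x^2−4x+81)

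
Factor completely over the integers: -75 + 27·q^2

Every term has a factor of 3. Then 9·q^2 - 25 = (3·q)² − (5)².

3·(3·q + 5)·(3·q - 5)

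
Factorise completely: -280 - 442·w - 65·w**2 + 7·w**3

By the rational root theorem, w = -5/7 is a root, so (7·w + 5) is a factor; dividing leaves w**2 - 10·w - 56.
The remaining quadratic factors as (w + 4)(w - 14).

(7·w + 5)·(w + 4)·(w - 14)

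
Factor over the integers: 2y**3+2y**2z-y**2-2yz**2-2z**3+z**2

(2y+2z-1)(y+z)(y-z)

Group: y(2y**2-y-2z**2+z) + z(2y**2-y-2z**2+z); both groups contain (2y**2-y-2z**2+z), so (y+z) is a factor with cofactor 2y**2-y-2z**2+z.
The cofactor groups again: 2y**2-y-2z**2+z = y(2y+2z-1) - z(2y+2z-1); both groups contain (2y+2z-1), giving (y-z)(2y+2z-1).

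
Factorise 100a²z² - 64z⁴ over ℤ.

Pull out the common factor 4z²; 25a² - 16z² is a difference of squares.

4z²(5a + 4z)(5a - 4z)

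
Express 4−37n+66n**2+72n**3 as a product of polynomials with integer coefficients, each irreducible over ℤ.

(3n+4)(4n−1)(6n−1)

Testing divisors of the constant over divisors of the leading coefficient, n = 1/6 is a root, giving the factor (6n−1) and quotient 12n**2+13n−4.
The remaining quadratic factors as (4n−1)(3n+4).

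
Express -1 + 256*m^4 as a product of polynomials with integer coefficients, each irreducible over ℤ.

(4*m + 1)*(4*m - 1)*(16*m^2 + 1)

(4*m)⁴ − (1)⁴ = ((4*m)² − (1)²)((4*m)² + (1)²); the first factor splits again, the second (16*m^2 + 1) is irreducible.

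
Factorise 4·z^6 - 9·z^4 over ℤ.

Factor out z^4 first: what remains is 4·z^2 - 9.
Recognize a difference of squares with the parts 2·z and 3.

z^4·(2·z + 3)·(2·z - 3)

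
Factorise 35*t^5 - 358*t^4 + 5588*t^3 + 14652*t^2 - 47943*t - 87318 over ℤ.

(5*t - 14)*(7*t + 11)*(t + 3)*(t^2 - 12*t + 189)

Testing divisors of the constant over divisors of the leading coefficient, t = -11/7 is a root, so (7*t + 11) is a factor; dividing leaves 5*t^4 - 59*t^3 + 891*t^2 + 693*t - 7938.
Then t = 14/5 is a root, so (5*t - 14) is a factor; dividing leaves t^3 - 9*t^2 + 153*t + 567.
Then t = -3 is a root, so (t + 3) is a factor; dividing leaves t^2 - 12*t + 189.
The quadratic t^2 - 12*t + 189 has discriminant -612 < 0 and is irreducible over ℤ.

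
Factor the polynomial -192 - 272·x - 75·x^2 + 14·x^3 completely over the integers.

Testing divisors of the constant over divisors of the leading coefficient, x = -8/7 is a root, so (7·x + 8) divides it; the quotient is 2·x^2 - 13·x - 24.
The remaining quadratic factors as (2·x + 3)(x - 8).

(2·x + 3)·(7·x + 8)·(x - 8)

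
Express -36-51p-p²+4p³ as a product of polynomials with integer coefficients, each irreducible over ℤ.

Testing divisors of the constant over divisors of the leading coefficient, p = -3 is a root, so (p+3) divides it; the quotient is 4p²-13p-12.
The remaining quadratic factors as (4p+3)(p-4).

(4p+3)(p+3)(p-4)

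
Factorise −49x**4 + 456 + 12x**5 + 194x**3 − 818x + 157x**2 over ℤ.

Trying the rational-root candidates, x = 3/4 is a root, so (4x − 3) is a factor; dividing leaves 3x**4 − 10x**3 + 41x**2 + 70x − 152.
Next, x = 4/3 is a root, so (3x − 4) divides it; the quotient is x**3 − 2x**2 + 11x + 38.
Then x = −2 is a root, so (x + 2) divides it; the quotient is x**2 − 4x + 19.
The quadratic x**2 − 4x + 19 has discriminant −60 < 0 and is irreducible over ℤ.

(3x − 4)(4x − 3)(x + 2)(x**2 − 4x + 19)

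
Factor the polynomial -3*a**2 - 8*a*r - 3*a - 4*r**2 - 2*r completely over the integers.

Group: -3*a*(a + 2*r + 1) - 2*r*(a + 2*r + 1); both groups contain (a + 2*r + 1).

-(3*a + 2*r)*(a + 2*r + 1)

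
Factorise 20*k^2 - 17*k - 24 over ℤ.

Need a pair with product 20·(-24) = -480 and sum -17: that's 15 and -32.
Split the middle term: 20*k^2 + 15*k - 32*k - 24 = 5*k*(4*k + 3) - 8*(4*k + 3).

(4*k + 3)*(5*k - 8)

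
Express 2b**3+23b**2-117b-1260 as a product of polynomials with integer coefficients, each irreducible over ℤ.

(2b-15)(b+12)(b+7)

By the rational root theorem, b = -12 is a root, giving the factor (b+12) and quotient 2b**2-b-105.
The remaining quadratic factors as (2b-15)(b+7).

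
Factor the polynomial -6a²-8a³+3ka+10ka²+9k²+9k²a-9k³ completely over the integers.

-(3k-2a)(3k-4a-3)(k+a)

Group: k(-9k²+18ka+9k-8a²-6a) + a(-9k²+18ka+9k-8a²-6a); both groups contain (-9k²+18ka+9k-8a²-6a), so (k+a) is a factor with cofactor -9k²+18ka+9k-8a²-6a.
The cofactor groups again: -9k²+18ka+9k-8a²-6a = -3k(3k-4a-3) + 2a(3k-4a-3); both groups contain (3k-4a-3), giving -(3k-2a)(3k-4a-3).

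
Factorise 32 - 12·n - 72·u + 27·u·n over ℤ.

(3·n - 8)·(9·u - 4)

Group as (27·u·n - 72·u) + (-12·n + 32) = 9·u·(3·n - 8) - 4·(3·n - 8).
Both groups share the factor (3·n - 8).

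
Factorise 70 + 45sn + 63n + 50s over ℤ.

Group as (45sn + 50s) + (63n + 70) = 5s(9n + 10) + 7(9n + 10).
Both groups share the factor (9n + 10).

(5s + 7)(9n + 10)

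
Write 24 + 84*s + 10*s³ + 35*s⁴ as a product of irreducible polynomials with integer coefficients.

(7*s + 2)*(5*s³ + 12)

Group as (35*s⁴ + 84*s) + (10*s³ + 24) = 7*s*(5*s³ + 12) + 2*(5*s³ + 12).
Both groups share the factor (5*s³ + 12).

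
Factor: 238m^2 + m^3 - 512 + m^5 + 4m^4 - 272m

(m + 1)(m + 8)(m - 2)(m^2 - 3m + 32)

Among the possible rational roots, m = 2 is a root, giving the factor (m - 2) and quotient m^4 + 6m^3 + 13m^2 + 264m + 256.
Continuing, m = -8 is a root, so (m + 8) divides it; the quotient is m^3 - 2m^2 + 29m + 32.
Then m = -1 is a root, so (m + 1) divides it; the quotient is m^2 - 3m + 32.
The quadratic m^2 - 3m + 32 has discriminant -119 < 0 and is irreducible over ℤ.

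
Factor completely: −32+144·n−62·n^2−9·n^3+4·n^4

Trying the rational-root candidates, n = 1/4 is a root, giving the factor (4·n−1) and quotient n^3−2·n^2−16·n+32.
Then n = −4 is a root, giving the factor (n+4) and quotient n^2−6·n+8.
The remaining quadratic factors as (n−2)(n−4).

(4·n−1)·(n+4)·(n−2)·(n−4)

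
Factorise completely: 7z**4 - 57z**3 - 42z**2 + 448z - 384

(7z - 8)(z + 3)(z - 2)(z - 8)

By the rational root theorem, z = 8 is a root, so (z - 8) is a factor; dividing leaves 7z**3 - z**2 - 50z + 48.
Continuing, z = 8/7 is a root, so (7z - 8) divides it; the quotient is z**2 + z - 6.
The remaining quadratic factors as (z - 2)(z + 3).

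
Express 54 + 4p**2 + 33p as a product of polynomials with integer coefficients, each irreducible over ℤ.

(4p + 9)(p + 6)

Need a pair with product 4·54 = 216 and sum 33: that's 24 and 9.
Split the middle term: 4p**2 + 24p + 9p + 54 = 4p(p + 6) + 9(p + 6).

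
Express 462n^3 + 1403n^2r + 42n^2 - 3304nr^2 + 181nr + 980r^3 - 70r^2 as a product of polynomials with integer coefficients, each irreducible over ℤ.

(11n - 14r + 1)(14n - 5r)(3n + 14r)

Group: 3n(154n^2 - 251nr + 14n + 70r^2 - 5r) + 14r(154n^2 - 251nr + 14n + 70r^2 - 5r); both groups contain (154n^2 - 251nr + 14n + 70r^2 - 5r), so (3n + 14r) is a factor with cofactor 154n^2 - 251nr + 14n + 70r^2 - 5r.
The cofactor groups again: 154n^2 - 251nr + 14n + 70r^2 - 5r = 11n(14n - 5r) + (-14r + 1)(14n - 5r); both groups contain (14n - 5r), giving (11n - 14r + 1)(14n - 5r).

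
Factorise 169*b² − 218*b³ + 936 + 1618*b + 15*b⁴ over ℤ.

Among the possible rational roots, b = −9/5 is a root, so (5*b + 9) divides it; the quotient is 3*b³ − 49*b² + 122*b + 104.
Next, b = 4 is a root, so (b − 4) divides it; the quotient is 3*b² − 37*b − 26.
The remaining quadratic factors as (b − 13)(3*b + 2).

(3*b + 2)*(5*b + 9)*(b − 13)*(b − 4)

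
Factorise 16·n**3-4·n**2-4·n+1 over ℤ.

Group as (16·n**3-4·n) + (-4·n**2+1) = 4·n·(4·n**2-1) - (4·n**2-1).
Both groups share the factor (4·n**2-1).

(2·n+1)·(2·n-1)·(4·n-1)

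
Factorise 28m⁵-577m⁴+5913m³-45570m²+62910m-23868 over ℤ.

(4m-3)(7m-6)(m-13)(m²-6m+102)

Testing divisors of the constant over divisors of the leading coefficient, m = 6/7 is a root, giving the factor (7m-6) and quotient 4m⁴-79m³+777m²-5844m+3978.
Next, m = 3/4 is a root, so (4m-3) is a factor; dividing leaves m³-19m²+180m-1326.
Continuing, m = 13 is a root, so (m-13) divides it; the quotient is m²-6m+102.
The quadratic m²-6m+102 has discriminant -372 < 0 and is irreducible over ℤ.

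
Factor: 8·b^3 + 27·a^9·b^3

Every term has a factor of b^3; factoring it out leaves 27·a^9 + 8.
Recognize a sum of cubes with the parts 2 and 3·a^3.

b^3·(3·a^3 + 2)·(9·a^6 - 6·a^3 + 4)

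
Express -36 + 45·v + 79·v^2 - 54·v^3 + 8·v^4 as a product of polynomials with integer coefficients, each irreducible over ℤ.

Trying the rational-root candidates, v = -3/4 is a root, so (4·v + 3) divides it; the quotient is 2·v^3 - 15·v^2 + 31·v - 12.
Next, v = 4 is a root, so (v - 4) divides it; the quotient is 2·v^2 - 7·v + 3.
The remaining quadratic factors as (2·v - 1)(v - 3).

(2·v - 1)·(4·v + 3)·(v - 3)·(v - 4)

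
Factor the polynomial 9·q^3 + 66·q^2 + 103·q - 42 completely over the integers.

Trying the rational-root candidates, q = -3 is a root, so (q + 3) divides it; the quotient is 9·q^2 + 39·q - 14.
The remaining quadratic factors as (3·q + 14)(3·q - 1).

(3·q + 14)·(3·q - 1)·(q + 3)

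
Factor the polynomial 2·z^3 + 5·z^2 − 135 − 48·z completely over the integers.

By the rational root theorem, z = −3 is a root, so (z + 3) is a factor; dividing leaves 2·z^2 − z − 45.
The remaining quadratic factors as (2·z + 9)(z − 5).

(2·z + 9)·(z + 3)·(z − 5)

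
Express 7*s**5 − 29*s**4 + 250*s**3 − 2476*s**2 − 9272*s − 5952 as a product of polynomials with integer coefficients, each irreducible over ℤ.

Testing divisors of the constant over divisors of the leading coefficient, s = −2 is a root, so (s + 2) is a factor; dividing leaves 7*s**4 − 43*s**3 + 336*s**2 − 3148*s − 2976.
Continuing, s = 8 is a root, so (s − 8) is a factor; dividing leaves 7*s**3 + 13*s**2 + 440*s + 372.
Next, s = −6/7 is a root, so (7*s + 6) is a factor; dividing leaves s**2 + s + 62.
The quadratic s**2 + s + 62 has discriminant −247 < 0 and is irreducible over ℤ.

(7*s + 6)*(s + 2)*(s − 8)*(s**2 + s + 62)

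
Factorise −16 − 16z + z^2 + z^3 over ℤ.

(z + 1)(z + 4)(z − 4)

By the rational root theorem, z = −1 is a root, so (z + 1) divides it; the quotient is z^2 − 16.
The remaining quadratic factors as (z + 4)(z − 4).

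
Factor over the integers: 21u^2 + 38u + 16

(3u + 2)(7u + 8)

Need a pair with product 21·16 = 336 and sum 38: that's 14 and 24.
Split the middle term: 21u^2 + 14u + 24u + 16 = 7u(3u + 2) + 8(3u + 2).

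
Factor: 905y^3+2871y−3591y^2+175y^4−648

(5y−3)(5y−9)(7y−3)(y+8)

By the rational root theorem, y = 9/5 is a root, so (5y−9) divides it; the quotient is 35y^3+244y^2−279y+72.
Next, y = 3/5 is a root, so (5y−3) divides it; the quotient is 7y^2+53y−24.
The remaining quadratic factors as (7y−3)(y+8).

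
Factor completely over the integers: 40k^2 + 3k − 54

Need a pair with product 40·(−54) = −2160 and sum 3: that's 48 and −45.
Split the middle term: 40k^2 + 48k − 45k − 54 = 8k(5k + 6) − 9(5k + 6).

(5k + 6)(8k − 9)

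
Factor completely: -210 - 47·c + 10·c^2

(2·c - 15)·(5·c + 14)

Need a pair with product 10·(-210) = -2100 and sum -47: that's -75 and 28.
Split the middle term: 10·c^2 - 75·c + 28·c - 210 = 5·c·(2·c - 15) + 14·(2·c - 15).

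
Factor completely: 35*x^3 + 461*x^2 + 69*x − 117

Testing divisors of the constant over divisors of the leading coefficient, x = −3/5 is a root, giving the factor (5*x + 3) and quotient 7*x^2 + 88*x − 39.
The remaining quadratic factors as (7*x − 3)(x + 13).

(5*x + 3)*(7*x − 3)*(x + 13)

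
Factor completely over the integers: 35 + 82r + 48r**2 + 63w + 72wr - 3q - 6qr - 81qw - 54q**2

Group: -9q(6q + 9w + 6r + 5) + (8r + 7)(6q + 9w + 6r + 5); both groups contain (6q + 9w + 6r + 5).

-(6q + 9w + 6r + 5)(9q - 8r - 7)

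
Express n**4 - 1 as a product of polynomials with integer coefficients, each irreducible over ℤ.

Substitute u = n**2 to get a quadratic in u, then factor.
n**2 + 1 is irreducible over ℤ (sum of squares).
n**2 - 1 is a difference of squares.

(n + 1)(n - 1)(n**2 + 1)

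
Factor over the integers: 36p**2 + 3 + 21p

Pull out the common factor 3, then factor the remaining trinomial.

3(3p + 1)(4p + 1)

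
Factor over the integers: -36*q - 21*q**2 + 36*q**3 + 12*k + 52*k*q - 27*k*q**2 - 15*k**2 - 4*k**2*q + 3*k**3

(3*k - 4*q - 3)*(k + 3*q - 4)*(k - 3*q)

Group: 3*k*(k**2 - 4*k - 9*q**2 + 12*q) + (-4*q - 3)*(k**2 - 4*k - 9*q**2 + 12*q); both groups contain (k**2 - 4*k - 9*q**2 + 12*q), so (3*k - 4*q - 3) is a factor with cofactor k**2 - 4*k - 9*q**2 + 12*q.
The cofactor groups again: k**2 - 4*k - 9*q**2 + 12*q = k*(k - 3*q) + (3*q - 4)*(k - 3*q); both groups contain (k - 3*q), giving (k + 3*q - 4)*(k - 3*q).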